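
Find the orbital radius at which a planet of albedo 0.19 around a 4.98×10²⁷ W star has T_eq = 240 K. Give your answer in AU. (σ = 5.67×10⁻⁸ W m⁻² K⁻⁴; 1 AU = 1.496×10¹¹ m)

From T_eq⁴ = L(1−A)/(16πσd²): d = √[L(1−A)/(16πσT_eq⁴)].
d = √[4.98×10²⁷ × 0.81 / (16π × 5.67×10⁻⁸ × (240)⁴)] = 6.53×10¹¹ m = 4.37 AU.

d ≈ 4.37 AU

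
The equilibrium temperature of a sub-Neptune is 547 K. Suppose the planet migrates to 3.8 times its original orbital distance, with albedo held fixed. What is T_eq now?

T_eq ∝ L^(1/4) · d^(−1/2).
T′ = 547 / 3.8^(1/2) = 281 K.

T_eq ≈ 281 K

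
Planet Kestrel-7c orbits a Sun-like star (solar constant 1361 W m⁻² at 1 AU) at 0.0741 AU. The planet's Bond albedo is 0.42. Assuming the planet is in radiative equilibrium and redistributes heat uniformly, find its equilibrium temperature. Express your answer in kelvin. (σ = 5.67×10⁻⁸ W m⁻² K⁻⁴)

T_eq ≈ 892 K

Flux at 0.0741 AU: S = 1361/0.0741² = 2.48×10⁵ W m⁻².
Energy balance: absorbed = emitted ⇒ πR²·S(1−A) = 4πR²·σT_eq⁴, so T_eq⁴ = S(1−A)/(4σ).
T_eq = [2.48×10⁵ × 0.58 / (4 × 5.67×10⁻⁸)]^(1/4) = (6.34×10¹¹)^(1/4) = 892 K.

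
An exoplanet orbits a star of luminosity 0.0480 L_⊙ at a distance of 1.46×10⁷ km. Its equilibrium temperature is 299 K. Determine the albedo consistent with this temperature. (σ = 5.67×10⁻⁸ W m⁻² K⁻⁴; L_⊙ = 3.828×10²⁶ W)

A ≈ 0.74

d = 1.46×10⁷ km = 1.46×10¹⁰ m.
L = 0.0480 × 3.828×10²⁶ = 1.84×10²⁵ W.
Flux: S = L/(4πd²) = 1.84×10²⁵/(4π×(1.46×10¹⁰)²) = 6860 W m⁻².
From T_eq⁴ = S(1−A)/(4σ): 1−A = 4σT_eq⁴/S.
1−A = 4 × 5.67×10⁻⁸ × (299)⁴ / 6860 = 0.264.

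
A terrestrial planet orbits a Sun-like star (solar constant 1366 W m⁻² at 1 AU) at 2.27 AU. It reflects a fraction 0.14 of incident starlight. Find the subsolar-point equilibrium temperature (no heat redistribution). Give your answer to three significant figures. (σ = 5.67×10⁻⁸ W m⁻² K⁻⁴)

T_ss ≈ 252 K

Flux at 2.27 AU: S = 1366/2.27² = 265 W m⁻².
At the subsolar point the surface absorbs S(1−A) and emits σT⁴ per unit area — no factor of 4, since only the local patch is in balance.
T = [265 × 0.86 / 5.67×10⁻⁸]^(1/4) = (4.02×10⁹)^(1/4) = 252 K.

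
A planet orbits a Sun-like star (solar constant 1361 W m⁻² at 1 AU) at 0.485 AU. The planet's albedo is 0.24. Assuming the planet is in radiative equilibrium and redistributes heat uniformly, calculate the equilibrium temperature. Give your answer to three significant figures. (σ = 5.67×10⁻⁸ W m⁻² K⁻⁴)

T_eq ≈ 373 K

Flux at 0.485 AU: S = 1361/0.485² = 5790 W m⁻².
Energy balance: absorbed = emitted ⇒ πR²·S(1−A) = 4πR²·σT_eq⁴, so T_eq⁴ = S(1−A)/(4σ).
T_eq = [5790 × 0.76 / (4 × 5.67×10⁻⁸)]^(1/4) = (1.94×10¹⁰)^(1/4) = 373 K.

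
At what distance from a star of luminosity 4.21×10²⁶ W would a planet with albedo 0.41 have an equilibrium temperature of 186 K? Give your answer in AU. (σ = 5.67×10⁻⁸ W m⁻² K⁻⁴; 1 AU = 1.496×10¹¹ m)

d ≈ 1.80 AU

From T_eq⁴ = L(1−A)/(16πσd²): d = √[L(1−A)/(16πσT_eq⁴)].
d = √[4.21×10²⁶ × 0.59 / (16π × 5.67×10⁻⁸ × (186)⁴)] = 2.70×10¹¹ m = 1.80 AU.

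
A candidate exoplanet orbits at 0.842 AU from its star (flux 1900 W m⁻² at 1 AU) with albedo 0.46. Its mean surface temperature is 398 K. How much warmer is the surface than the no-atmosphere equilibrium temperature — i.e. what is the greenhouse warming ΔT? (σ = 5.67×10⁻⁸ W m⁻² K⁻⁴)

ΔT ≈ 115.4 K

S = 1900/0.842² = 2680 W m⁻².
T_eq = [S(1−A)/(4σ)]^(1/4) = [2680×0.54/(4×5.67×10⁻⁸)]^(1/4) = 282.6 K.
ΔT = T_surf − T_eq = 398 − 282.6.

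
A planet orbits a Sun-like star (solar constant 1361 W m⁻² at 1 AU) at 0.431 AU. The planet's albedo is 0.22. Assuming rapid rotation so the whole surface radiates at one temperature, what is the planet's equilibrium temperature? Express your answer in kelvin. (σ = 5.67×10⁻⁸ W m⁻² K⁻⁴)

Flux at 0.431 AU: S = 1361/0.431² = 7330 W m⁻².
Energy balance: absorbed = emitted ⇒ πR²·S(1−A) = 4πR²·σT_eq⁴, so T_eq⁴ = S(1−A)/(4σ).
T_eq = [7330 × 0.78 / (4 × 5.67×10⁻⁸)]^(1/4) = (2.52×10¹⁰)^(1/4) = 398 K.

T_eq ≈ 398 K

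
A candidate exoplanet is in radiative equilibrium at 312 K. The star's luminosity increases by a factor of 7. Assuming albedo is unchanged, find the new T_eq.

T_eq ∝ L^(1/4) · d^(−1/2).
T′ = 312 × 7^(1/4) = 507 K.

T_eq ≈ 507 K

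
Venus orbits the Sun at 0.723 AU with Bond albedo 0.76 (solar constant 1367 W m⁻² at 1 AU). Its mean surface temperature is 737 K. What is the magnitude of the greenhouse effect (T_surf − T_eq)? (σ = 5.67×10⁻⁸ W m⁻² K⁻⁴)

S = 1367/0.723² = 2615 W m⁻².
T_eq = [S(1−A)/(4σ)]^(1/4) = [2615×0.24/(4×5.67×10⁻⁸)]^(1/4) = 229.4 K.
ΔT = T_surf − T_eq = 737 − 229.4.

ΔT ≈ 507.6 K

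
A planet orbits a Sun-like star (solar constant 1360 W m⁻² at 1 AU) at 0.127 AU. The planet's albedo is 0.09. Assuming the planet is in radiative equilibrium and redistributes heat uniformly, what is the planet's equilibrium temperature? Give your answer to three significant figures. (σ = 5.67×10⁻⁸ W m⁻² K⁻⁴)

T_eq ≈ 763 K

Flux at 0.127 AU: S = 1360/0.127² = 8.43×10⁴ W m⁻².
Energy balance: absorbed = emitted ⇒ πR²·S(1−A) = 4πR²·σT_eq⁴, so T_eq⁴ = S(1−A)/(4σ).
T_eq = [8.43×10⁴ × 0.91 / (4 × 5.67×10⁻⁸)]^(1/4) = (3.38×10¹¹)^(1/4) = 763 K.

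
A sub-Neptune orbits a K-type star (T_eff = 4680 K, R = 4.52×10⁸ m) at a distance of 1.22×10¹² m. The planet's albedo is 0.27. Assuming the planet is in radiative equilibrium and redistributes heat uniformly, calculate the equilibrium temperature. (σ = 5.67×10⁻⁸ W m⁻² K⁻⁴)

T_eq ≈ 58.9 K

L = 4πR_⋆²σT_⋆⁴ = 4π(4.52×10⁸)² × 5.67×10⁻⁸ × (4680)⁴ = 6.98×10²⁵ W.
S = L/(4πd²) = 3.73 W m⁻².
Energy balance: absorbed = emitted ⇒ πR²·S(1−A) = 4πR²·σT_eq⁴, so T_eq⁴ = S(1−A)/(4σ).
T_eq = [3.73 × 0.73 / (4 × 5.67×10⁻⁸)]^(1/4) = (1.20×10⁷)^(1/4) = 58.9 K.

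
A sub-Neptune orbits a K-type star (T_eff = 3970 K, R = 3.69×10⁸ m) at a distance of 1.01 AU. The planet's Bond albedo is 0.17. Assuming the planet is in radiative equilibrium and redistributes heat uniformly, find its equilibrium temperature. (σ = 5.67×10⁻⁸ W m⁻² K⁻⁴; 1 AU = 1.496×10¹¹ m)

T_eq ≈ 132 K

d = 1.01 AU = 1.51×10¹¹ m.
L = 4πR_⋆²σT_⋆⁴ = 4π(3.69×10⁸)² × 5.67×10⁻⁸ × (3970)⁴ = 2.41×10²⁵ W.
S = L/(4πd²) = 84.0 W m⁻².
Energy balance: absorbed = emitted ⇒ πR²·S(1−A) = 4πR²·σT_eq⁴, so T_eq⁴ = S(1−A)/(4σ).
T_eq = [84.0 × 0.83 / (4 × 5.67×10⁻⁸)]^(1/4) = (3.07×10⁸)^(1/4) = 132 K.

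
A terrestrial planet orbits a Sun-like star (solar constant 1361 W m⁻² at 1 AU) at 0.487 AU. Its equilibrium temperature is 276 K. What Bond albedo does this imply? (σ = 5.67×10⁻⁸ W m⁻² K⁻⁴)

A ≈ 0.77

Flux at 0.487 AU: S = 1361/0.487² = 5740 W m⁻².
From T_eq⁴ = S(1−A)/(4σ): 1−A = 4σT_eq⁴/S.
1−A = 4 × 5.67×10⁻⁸ × (276)⁴ / 5740 = 0.229.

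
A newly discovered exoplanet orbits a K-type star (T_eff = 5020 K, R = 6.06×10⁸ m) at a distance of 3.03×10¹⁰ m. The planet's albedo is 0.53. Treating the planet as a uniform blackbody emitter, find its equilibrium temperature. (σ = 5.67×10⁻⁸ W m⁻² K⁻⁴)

T_eq ≈ 416 K

L = 4πR_⋆²σT_⋆⁴ = 4π(6.06×10⁸)² × 5.67×10⁻⁸ × (5020)⁴ = 1.66×10²⁶ W.
S = L/(4πd²) = 1.44×10⁴ W m⁻².
Energy balance: absorbed = emitted ⇒ πR²·S(1−A) = 4πR²·σT_eq⁴, so T_eq⁴ = S(1−A)/(4σ).
T_eq = [1.44×10⁴ × 0.47 / (4 × 5.67×10⁻⁸)]^(1/4) = (2.98×10¹⁰)^(1/4) = 416 K.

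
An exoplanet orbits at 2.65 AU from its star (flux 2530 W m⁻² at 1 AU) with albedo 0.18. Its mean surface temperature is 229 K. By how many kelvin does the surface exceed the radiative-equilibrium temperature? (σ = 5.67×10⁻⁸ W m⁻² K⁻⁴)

ΔT ≈ 39.0 K

S = 2530/2.65² = 360.3 W m⁻².
T_eq = [S(1−A)/(4σ)]^(1/4) = [360.3×0.82/(4×5.67×10⁻⁸)]^(1/4) = 190.0 K.
ΔT = T_surf − T_eq = 229 − 190.0.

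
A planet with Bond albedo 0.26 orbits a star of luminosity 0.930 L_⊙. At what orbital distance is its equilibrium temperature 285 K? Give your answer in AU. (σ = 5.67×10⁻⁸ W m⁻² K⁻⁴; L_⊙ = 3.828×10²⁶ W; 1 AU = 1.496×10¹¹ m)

L = 0.930 × 3.828×10²⁶ = 3.56×10²⁶ W.
From T_eq⁴ = L(1−A)/(16πσd²): d = √[L(1−A)/(16πσT_eq⁴)].
d = √[3.56×10²⁶ × 0.74 / (16π × 5.67×10⁻⁸ × (285)⁴)] = 1.18×10¹¹ m = 0.791 AU.

d ≈ 0.791 AU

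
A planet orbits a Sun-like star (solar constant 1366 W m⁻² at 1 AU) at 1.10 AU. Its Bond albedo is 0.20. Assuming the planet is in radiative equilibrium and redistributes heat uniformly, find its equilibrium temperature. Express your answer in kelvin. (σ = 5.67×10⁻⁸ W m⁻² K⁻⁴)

Flux at 1.10 AU: S = 1366/1.10² = 1130 W m⁻².
Energy balance: absorbed = emitted ⇒ πR²·S(1−A) = 4πR²·σT_eq⁴, so T_eq⁴ = S(1−A)/(4σ).
T_eq = [1130 × 0.80 / (4 × 5.67×10⁻⁸)]^(1/4) = (3.98×10⁹)^(1/4) = 251 K.

T_eq ≈ 251 K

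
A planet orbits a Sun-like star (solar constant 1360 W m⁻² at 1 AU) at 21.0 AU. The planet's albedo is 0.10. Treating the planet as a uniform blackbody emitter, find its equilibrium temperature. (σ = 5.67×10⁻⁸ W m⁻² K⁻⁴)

T_eq ≈ 59.1 K

Flux at 21.0 AU: S = 1360/21.0² = 3.08 W m⁻².
Energy balance: absorbed = emitted ⇒ πR²·S(1−A) = 4πR²·σT_eq⁴, so T_eq⁴ = S(1−A)/(4σ).
T_eq = [3.08 × 0.90 / (4 × 5.67×10⁻⁸)]^(1/4) = (1.22×10⁷)^(1/4) = 59.1 K.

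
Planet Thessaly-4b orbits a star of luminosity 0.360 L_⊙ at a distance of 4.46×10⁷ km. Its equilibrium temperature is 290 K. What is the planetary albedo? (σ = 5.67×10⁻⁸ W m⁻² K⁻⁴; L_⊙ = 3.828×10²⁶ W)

d = 4.46×10⁷ km = 4.46×10¹⁰ m.
L = 0.360 × 3.828×10²⁶ = 1.38×10²⁶ W.
Flux: S = L/(4πd²) = 1.38×10²⁶/(4π×(4.46×10¹⁰)²) = 5510 W m⁻².
From T_eq⁴ = S(1−A)/(4σ): 1−A = 4σT_eq⁴/S.
1−A = 4 × 5.67×10⁻⁸ × (290)⁴ / 5510 = 0.291.

A ≈ 0.71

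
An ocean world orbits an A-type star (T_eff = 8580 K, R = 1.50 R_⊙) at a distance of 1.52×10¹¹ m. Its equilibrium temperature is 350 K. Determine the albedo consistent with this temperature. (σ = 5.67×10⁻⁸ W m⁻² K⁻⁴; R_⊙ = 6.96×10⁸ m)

A ≈ 0.77

R_⋆ = 1.50 × 6.96×10⁸ = 1.04×10⁹ m.
L = 4πR_⋆²σT_⋆⁴ = 4π(1.04×10⁹)² × 5.67×10⁻⁸ × (8580)⁴ = 4.21×10²⁷ W.
S = L/(4πd²) = 1.45×10⁴ W m⁻².
From T_eq⁴ = S(1−A)/(4σ): 1−A = 4σT_eq⁴/S.
1−A = 4 × 5.67×10⁻⁸ × (350)⁴ / 1.45×10⁴ = 0.235.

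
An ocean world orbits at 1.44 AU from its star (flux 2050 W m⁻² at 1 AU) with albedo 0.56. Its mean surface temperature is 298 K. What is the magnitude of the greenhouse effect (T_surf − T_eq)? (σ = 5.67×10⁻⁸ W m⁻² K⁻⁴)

ΔT ≈ 88.7 K

S = 2050/1.44² = 988.6 W m⁻².
T_eq = [S(1−A)/(4σ)]^(1/4) = [988.6×0.44/(4×5.67×10⁻⁸)]^(1/4) = 209.3 K.
ΔT = T_surf − T_eq = 298 − 209.3.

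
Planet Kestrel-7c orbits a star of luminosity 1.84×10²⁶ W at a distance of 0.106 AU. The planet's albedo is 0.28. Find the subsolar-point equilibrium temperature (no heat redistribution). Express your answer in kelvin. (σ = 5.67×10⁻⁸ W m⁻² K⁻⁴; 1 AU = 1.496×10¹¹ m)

T_ss ≈ 927 K

d = 0.106 AU = 1.59×10¹⁰ m.
Flux: S = L/(4πd²) = 1.84×10²⁶/(4π×(1.59×10¹⁰)²) = 5.82×10⁴ W m⁻².
At the subsolar point the surface absorbs S(1−A) and emits σT⁴ per unit area — no factor of 4, since only the local patch is in balance.
T = [5.82×10⁴ × 0.72 / 5.67×10⁻⁸]^(1/4) = (7.39×10¹¹)^(1/4) = 927 K.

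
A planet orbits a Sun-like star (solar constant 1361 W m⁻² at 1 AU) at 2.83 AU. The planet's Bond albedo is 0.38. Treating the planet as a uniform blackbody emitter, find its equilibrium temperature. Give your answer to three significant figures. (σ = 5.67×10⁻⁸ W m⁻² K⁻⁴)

Flux at 2.83 AU: S = 1361/2.83² = 170 W m⁻².
Energy balance: absorbed = emitted ⇒ πR²·S(1−A) = 4πR²·σT_eq⁴, so T_eq⁴ = S(1−A)/(4σ).
T_eq = [170 × 0.62 / (4 × 5.67×10⁻⁸)]^(1/4) = (4.65×10⁸)^(1/4) = 147 K.

T_eq ≈ 147 K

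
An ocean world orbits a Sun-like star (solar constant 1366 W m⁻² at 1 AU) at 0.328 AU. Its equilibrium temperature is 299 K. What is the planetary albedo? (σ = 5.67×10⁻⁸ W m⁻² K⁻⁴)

Flux at 0.328 AU: S = 1366/0.328² = 1.27×10⁴ W m⁻².
From T_eq⁴ = S(1−A)/(4σ): 1−A = 4σT_eq⁴/S.
1−A = 4 × 5.67×10⁻⁸ × (299)⁴ / 1.27×10⁴ = 0.143.

A ≈ 0.86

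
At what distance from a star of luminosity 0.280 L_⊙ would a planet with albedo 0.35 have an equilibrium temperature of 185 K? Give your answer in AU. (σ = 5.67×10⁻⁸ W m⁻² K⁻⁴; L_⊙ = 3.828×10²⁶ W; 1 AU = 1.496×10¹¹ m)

L = 0.280 × 3.828×10²⁶ = 1.07×10²⁶ W.
From T_eq⁴ = L(1−A)/(16πσd²): d = √[L(1−A)/(16πσT_eq⁴)].
d = √[1.07×10²⁶ × 0.65 / (16π × 5.67×10⁻⁸ × (185)⁴)] = 1.44×10¹¹ m = 0.966 AU.

d ≈ 0.966 AU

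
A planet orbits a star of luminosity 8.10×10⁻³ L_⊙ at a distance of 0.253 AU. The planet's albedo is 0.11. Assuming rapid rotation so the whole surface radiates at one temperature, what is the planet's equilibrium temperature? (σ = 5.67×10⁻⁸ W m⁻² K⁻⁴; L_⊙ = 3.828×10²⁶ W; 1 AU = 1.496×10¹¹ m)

d = 0.253 AU = 3.78×10¹⁰ m.
L = 8.10×10⁻³ × 3.828×10²⁶ = 3.10×10²⁴ W.
Flux: S = L/(4πd²) = 3.10×10²⁴/(4π×(3.78×10¹⁰)²) = 172 W m⁻².
Energy balance: absorbed = emitted ⇒ πR²·S(1−A) = 4πR²·σT_eq⁴, so T_eq⁴ = S(1−A)/(4σ).
T_eq = [172 × 0.89 / (4 × 5.67×10⁻⁸)]^(1/4) = (6.76×10⁸)^(1/4) = 161 K.

T_eq ≈ 161 K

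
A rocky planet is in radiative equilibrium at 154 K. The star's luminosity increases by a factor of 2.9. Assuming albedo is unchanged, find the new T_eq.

T_eq ≈ 201 K

T_eq ∝ L^(1/4) · d^(−1/2).
T′ = 154 × 2.9^(1/4) = 201 K.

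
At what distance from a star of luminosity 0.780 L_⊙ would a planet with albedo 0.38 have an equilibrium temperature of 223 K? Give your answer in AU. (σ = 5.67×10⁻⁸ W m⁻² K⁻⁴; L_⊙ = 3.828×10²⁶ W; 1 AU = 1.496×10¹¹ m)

L = 0.780 × 3.828×10²⁶ = 2.99×10²⁶ W.
From T_eq⁴ = L(1−A)/(16πσd²): d = √[L(1−A)/(16πσT_eq⁴)].
d = √[2.99×10²⁶ × 0.62 / (16π × 5.67×10⁻⁸ × (223)⁴)] = 1.62×10¹¹ m = 1.08 AU.

d ≈ 1.08 AU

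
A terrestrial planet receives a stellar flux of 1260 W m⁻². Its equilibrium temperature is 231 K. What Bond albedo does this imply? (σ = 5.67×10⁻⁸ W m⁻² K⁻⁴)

A ≈ 0.49

From T_eq⁴ = S(1−A)/(4σ): 1−A = 4σT_eq⁴/S.
1−A = 4 × 5.67×10⁻⁸ × (231)⁴ / 1260 = 0.513.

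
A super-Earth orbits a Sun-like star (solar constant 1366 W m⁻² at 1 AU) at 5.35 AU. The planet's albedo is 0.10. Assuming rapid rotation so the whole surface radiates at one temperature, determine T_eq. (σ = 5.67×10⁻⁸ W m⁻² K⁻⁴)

Flux at 5.35 AU: S = 1366/5.35² = 47.7 W m⁻².
Energy balance: absorbed = emitted ⇒ πR²·S(1−A) = 4πR²·σT_eq⁴, so T_eq⁴ = S(1−A)/(4σ).
T_eq = [47.7 × 0.90 / (4 × 5.67×10⁻⁸)]^(1/4) = (1.89×10⁸)^(1/4) = 117 K.

T_eq ≈ 117 K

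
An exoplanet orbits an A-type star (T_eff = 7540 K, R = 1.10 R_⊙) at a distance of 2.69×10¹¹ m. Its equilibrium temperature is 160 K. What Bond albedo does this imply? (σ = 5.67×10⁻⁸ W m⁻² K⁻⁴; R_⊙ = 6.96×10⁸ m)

A ≈ 0.90

R_⋆ = 1.10 × 6.96×10⁸ = 7.66×10⁸ m.
L = 4πR_⋆²σT_⋆⁴ = 4π(7.66×10⁸)² × 5.67×10⁻⁸ × (7540)⁴ = 1.35×10²⁷ W.
S = L/(4πd²) = 1480 W m⁻².
From T_eq⁴ = S(1−A)/(4σ): 1−A = 4σT_eq⁴/S.
1−A = 4 × 5.67×10⁻⁸ × (160)⁴ / 1480 = 0.100.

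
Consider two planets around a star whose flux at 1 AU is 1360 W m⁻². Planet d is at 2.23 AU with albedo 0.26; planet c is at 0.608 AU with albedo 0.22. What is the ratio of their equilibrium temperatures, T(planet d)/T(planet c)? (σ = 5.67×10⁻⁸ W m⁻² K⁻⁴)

T_eq = [S₀(1−A)/(4σd²)]^(1/4), so T ∝ (1−A)^(1/4) / √d.
T₁ = [1360×0.74/(4×5.67×10⁻⁸×2.23²)]^(1/4) = 172.83 K.
T₂ = [1360×0.78/(4×5.67×10⁻⁸×0.608²)]^(1/4) = 335.39 K.

T₁/T₂ ≈ 0.515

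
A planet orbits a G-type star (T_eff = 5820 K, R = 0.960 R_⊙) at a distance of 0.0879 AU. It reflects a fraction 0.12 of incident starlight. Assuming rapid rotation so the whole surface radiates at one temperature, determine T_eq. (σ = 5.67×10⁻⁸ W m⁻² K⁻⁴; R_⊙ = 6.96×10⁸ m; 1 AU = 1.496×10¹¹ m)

T_eq ≈ 898 K

R_⋆ = 0.960 × 6.96×10⁸ = 6.68×10⁸ m.
d = 0.0879 AU = 1.31×10¹⁰ m.
L = 4πR_⋆²σT_⋆⁴ = 4π(6.68×10⁸)² × 5.67×10⁻⁸ × (5820)⁴ = 3.65×10²⁶ W.
S = L/(4πd²) = 1.68×10⁵ W m⁻².
Energy balance: absorbed = emitted ⇒ πR²·S(1−A) = 4πR²·σT_eq⁴, so T_eq⁴ = S(1−A)/(4σ).
T_eq = [1.68×10⁵ × 0.88 / (4 × 5.67×10⁻⁸)]^(1/4) = (6.52×10¹¹)^(1/4) = 898 K.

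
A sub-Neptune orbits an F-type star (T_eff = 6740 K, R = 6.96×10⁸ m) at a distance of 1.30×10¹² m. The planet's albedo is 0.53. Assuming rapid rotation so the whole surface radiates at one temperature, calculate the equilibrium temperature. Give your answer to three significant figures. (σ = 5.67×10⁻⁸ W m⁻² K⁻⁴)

T_eq ≈ 91.3 K

L = 4πR_⋆²σT_⋆⁴ = 4π(6.96×10⁸)² × 5.67×10⁻⁸ × (6740)⁴ = 7.12×10²⁶ W.
S = L/(4πd²) = 33.5 W m⁻².
Energy balance: absorbed = emitted ⇒ πR²·S(1−A) = 4πR²·σT_eq⁴, so T_eq⁴ = S(1−A)/(4σ).
T_eq = [33.5 × 0.47 / (4 × 5.67×10⁻⁸)]^(1/4) = (6.95×10⁷)^(1/4) = 91.3 K.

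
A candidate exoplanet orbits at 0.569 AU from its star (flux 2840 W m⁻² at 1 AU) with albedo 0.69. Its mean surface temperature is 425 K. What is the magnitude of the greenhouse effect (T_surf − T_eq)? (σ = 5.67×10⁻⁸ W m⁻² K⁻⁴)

S = 2840/0.569² = 8772 W m⁻².
T_eq = [S(1−A)/(4σ)]^(1/4) = [8772×0.31/(4×5.67×10⁻⁸)]^(1/4) = 330.9 K.
ΔT = T_surf − T_eq = 425 − 330.9.

ΔT ≈ 94.1 K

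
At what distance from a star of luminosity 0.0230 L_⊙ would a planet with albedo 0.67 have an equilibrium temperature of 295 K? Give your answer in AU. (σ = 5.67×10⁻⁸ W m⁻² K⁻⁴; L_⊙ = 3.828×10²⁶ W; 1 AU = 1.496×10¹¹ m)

L = 0.0230 × 3.828×10²⁶ = 8.80×10²⁴ W.
From T_eq⁴ = L(1−A)/(16πσd²): d = √[L(1−A)/(16πσT_eq⁴)].
d = √[8.80×10²⁴ × 0.33 / (16π × 5.67×10⁻⁸ × (295)⁴)] = 1.16×10¹⁰ m = 0.0776 AU.

d ≈ 0.0776 AU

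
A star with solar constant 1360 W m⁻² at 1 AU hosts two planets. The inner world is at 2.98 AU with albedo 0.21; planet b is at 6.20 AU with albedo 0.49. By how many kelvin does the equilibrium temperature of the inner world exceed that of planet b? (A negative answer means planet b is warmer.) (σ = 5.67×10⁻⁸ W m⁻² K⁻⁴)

T_eq = [S₀(1−A)/(4σd²)]^(1/4), so T ∝ (1−A)^(1/4) / √d.
T₁ = [1360×0.79/(4×5.67×10⁻⁸×2.98²)]^(1/4) = 151.98 K.
T₂ = [1360×0.51/(4×5.67×10⁻⁸×6.20²)]^(1/4) = 94.44 K.

ΔT ≈ 57.5 K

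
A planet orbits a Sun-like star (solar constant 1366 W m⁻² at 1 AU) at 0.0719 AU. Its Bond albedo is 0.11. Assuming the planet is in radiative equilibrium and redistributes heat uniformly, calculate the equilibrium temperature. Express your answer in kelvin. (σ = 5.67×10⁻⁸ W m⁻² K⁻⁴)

T_eq ≈ 1010 K

Flux at 0.0719 AU: S = 1366/0.0719² = 2.64×10⁵ W m⁻².
Energy balance: absorbed = emitted ⇒ πR²·S(1−A) = 4πR²·σT_eq⁴, so T_eq⁴ = S(1−A)/(4σ).
T_eq = [2.64×10⁵ × 0.89 / (4 × 5.67×10⁻⁸)]^(1/4) = (1.04×10¹²)^(1/4) = 1010 K.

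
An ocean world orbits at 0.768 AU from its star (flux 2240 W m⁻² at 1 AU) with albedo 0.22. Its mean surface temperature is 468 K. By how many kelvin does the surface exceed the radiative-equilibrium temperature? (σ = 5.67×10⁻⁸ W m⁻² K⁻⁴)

ΔT ≈ 129.9 K

S = 2240/0.768² = 3798 W m⁻².
T_eq = [S(1−A)/(4σ)]^(1/4) = [3798×0.78/(4×5.67×10⁻⁸)]^(1/4) = 338.1 K.
ΔT = T_surf − T_eq = 468 − 338.1.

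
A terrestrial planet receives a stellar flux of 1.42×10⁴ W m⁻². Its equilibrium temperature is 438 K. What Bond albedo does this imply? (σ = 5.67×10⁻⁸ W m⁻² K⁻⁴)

A ≈ 0.41

From T_eq⁴ = S(1−A)/(4σ): 1−A = 4σT_eq⁴/S.
1−A = 4 × 5.67×10⁻⁸ × (438)⁴ / 1.42×10⁴ = 0.588.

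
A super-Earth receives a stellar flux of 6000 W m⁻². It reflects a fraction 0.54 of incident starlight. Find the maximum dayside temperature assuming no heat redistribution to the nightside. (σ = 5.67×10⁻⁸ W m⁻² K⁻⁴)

T_ss ≈ 470 K

With no redistribution each surface element balances locally: S(1−A) = σT⁴.
T = [6000 × 0.46 / 5.67×10⁻⁸]^(1/4) = (4.87×10¹⁰)^(1/4) = 470 K.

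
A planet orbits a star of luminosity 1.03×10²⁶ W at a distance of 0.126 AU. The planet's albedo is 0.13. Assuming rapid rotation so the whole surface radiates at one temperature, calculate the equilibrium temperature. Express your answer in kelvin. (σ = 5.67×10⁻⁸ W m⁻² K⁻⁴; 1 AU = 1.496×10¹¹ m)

T_eq ≈ 545 K

d = 0.126 AU = 1.88×10¹⁰ m.
Flux: S = L/(4πd²) = 1.03×10²⁶/(4π×(1.88×10¹⁰)²) = 2.31×10⁴ W m⁻².
Energy balance: absorbed = emitted ⇒ πR²·S(1−A) = 4πR²·σT_eq⁴, so T_eq⁴ = S(1−A)/(4σ).
T_eq = [2.31×10⁴ × 0.87 / (4 × 5.67×10⁻⁸)]^(1/4) = (8.85×10¹⁰)^(1/4) = 545 K.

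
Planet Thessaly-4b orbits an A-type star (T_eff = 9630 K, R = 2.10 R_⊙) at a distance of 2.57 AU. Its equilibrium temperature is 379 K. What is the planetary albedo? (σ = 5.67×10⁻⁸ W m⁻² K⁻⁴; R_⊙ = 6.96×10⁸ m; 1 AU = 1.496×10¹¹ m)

A ≈ 0.34

R_⋆ = 2.10 × 6.96×10⁸ = 1.46×10⁹ m.
d = 2.57 AU = 3.84×10¹¹ m.
L = 4πR_⋆²σT_⋆⁴ = 4π(1.46×10⁹)² × 5.67×10⁻⁸ × (9630)⁴ = 1.31×10²⁸ W.
S = L/(4πd²) = 7050 W m⁻².
From T_eq⁴ = S(1−A)/(4σ): 1−A = 4σT_eq⁴/S.
1−A = 4 × 5.67×10⁻⁸ × (379)⁴ / 7050 = 0.664.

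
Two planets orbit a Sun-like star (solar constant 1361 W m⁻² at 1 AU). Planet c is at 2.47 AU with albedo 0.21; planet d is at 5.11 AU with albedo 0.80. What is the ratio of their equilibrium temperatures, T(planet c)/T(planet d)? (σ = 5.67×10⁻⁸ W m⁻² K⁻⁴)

T_eq = [S₀(1−A)/(4σd²)]^(1/4), so T ∝ (1−A)^(1/4) / √d.
T₁ = [1361×0.79/(4×5.67×10⁻⁸×2.47²)]^(1/4) = 166.96 K.
T₂ = [1361×0.20/(4×5.67×10⁻⁸×5.11²)]^(1/4) = 82.34 K.

T₁/T₂ ≈ 2.028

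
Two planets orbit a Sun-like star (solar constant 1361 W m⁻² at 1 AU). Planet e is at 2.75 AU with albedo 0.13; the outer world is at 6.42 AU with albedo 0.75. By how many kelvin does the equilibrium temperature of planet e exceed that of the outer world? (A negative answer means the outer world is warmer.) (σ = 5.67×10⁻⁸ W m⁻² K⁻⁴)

ΔT ≈ 84.4 K

T_eq = [S₀(1−A)/(4σd²)]^(1/4), so T ∝ (1−A)^(1/4) / √d.
T₁ = [1361×0.87/(4×5.67×10⁻⁸×2.75²)]^(1/4) = 162.09 K.
T₂ = [1361×0.25/(4×5.67×10⁻⁸×6.42²)]^(1/4) = 77.67 K.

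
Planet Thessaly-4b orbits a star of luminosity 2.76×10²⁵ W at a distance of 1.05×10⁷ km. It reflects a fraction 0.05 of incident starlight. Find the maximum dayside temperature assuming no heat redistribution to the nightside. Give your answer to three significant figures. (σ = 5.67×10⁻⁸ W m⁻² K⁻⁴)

d = 1.05×10⁷ km = 1.05×10¹⁰ m.
Flux: S = L/(4πd²) = 2.76×10²⁵/(4π×(1.05×10¹⁰)²) = 1.99×10⁴ W m⁻².
With no redistribution each surface element balances locally: S(1−A) = σT⁴.
T = [1.99×10⁴ × 0.95 / 5.67×10⁻⁸]^(1/4) = (3.34×10¹¹)^(1/4) = 760 K.

T_ss ≈ 760 K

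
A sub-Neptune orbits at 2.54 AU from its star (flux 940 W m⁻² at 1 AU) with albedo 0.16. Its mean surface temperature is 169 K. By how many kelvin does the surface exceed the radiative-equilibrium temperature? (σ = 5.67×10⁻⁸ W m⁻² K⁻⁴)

ΔT ≈ 16.6 K

S = 940/2.54² = 145.7 W m⁻².
T_eq = [S(1−A)/(4σ)]^(1/4) = [145.7×0.84/(4×5.67×10⁻⁸)]^(1/4) = 152.4 K.
ΔT = T_surf − T_eq = 169 − 152.4.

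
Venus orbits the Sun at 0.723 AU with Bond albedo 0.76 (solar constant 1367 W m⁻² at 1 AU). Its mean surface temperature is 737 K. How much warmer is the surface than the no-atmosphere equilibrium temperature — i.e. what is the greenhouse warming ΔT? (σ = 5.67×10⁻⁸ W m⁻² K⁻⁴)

S = 1367/0.723² = 2615 W m⁻².
T_eq = [S(1−A)/(4σ)]^(1/4) = [2615×0.24/(4×5.67×10⁻⁸)]^(1/4) = 229.4 K.
ΔT = T_surf − T_eq = 737 − 229.4.

ΔT ≈ 507.6 K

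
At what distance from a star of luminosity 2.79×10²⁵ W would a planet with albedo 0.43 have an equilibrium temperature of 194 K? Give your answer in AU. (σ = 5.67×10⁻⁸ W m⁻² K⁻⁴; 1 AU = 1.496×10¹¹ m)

d ≈ 0.420 AU

From T_eq⁴ = L(1−A)/(16πσd²): d = √[L(1−A)/(16πσT_eq⁴)].
d = √[2.79×10²⁵ × 0.57 / (16π × 5.67×10⁻⁸ × (194)⁴)] = 6.28×10¹⁰ m = 0.420 AU.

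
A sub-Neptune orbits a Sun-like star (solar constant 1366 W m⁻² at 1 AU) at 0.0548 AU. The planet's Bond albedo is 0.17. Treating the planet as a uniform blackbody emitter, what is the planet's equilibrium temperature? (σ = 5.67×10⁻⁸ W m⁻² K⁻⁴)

Flux at 0.0548 AU: S = 1366/0.0548² = 4.55×10⁵ W m⁻².
Energy balance: absorbed = emitted ⇒ πR²·S(1−A) = 4πR²·σT_eq⁴, so T_eq⁴ = S(1−A)/(4σ).
T_eq = [4.55×10⁵ × 0.83 / (4 × 5.67×10⁻⁸)]^(1/4) = (1.66×10¹²)^(1/4) = 1140 K.

T_eq ≈ 1140 K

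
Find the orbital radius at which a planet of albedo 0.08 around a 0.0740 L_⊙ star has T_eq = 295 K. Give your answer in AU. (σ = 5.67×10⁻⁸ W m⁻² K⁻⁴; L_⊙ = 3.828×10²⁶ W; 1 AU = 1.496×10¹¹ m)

L = 0.0740 × 3.828×10²⁶ = 2.83×10²⁵ W.
From T_eq⁴ = L(1−A)/(16πσd²): d = √[L(1−A)/(16πσT_eq⁴)].
d = √[2.83×10²⁵ × 0.92 / (16π × 5.67×10⁻⁸ × (295)⁴)] = 3.47×10¹⁰ m = 0.232 AU.

d ≈ 0.232 AU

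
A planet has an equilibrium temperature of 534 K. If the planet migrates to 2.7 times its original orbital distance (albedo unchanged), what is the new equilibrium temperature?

T_eq ∝ L^(1/4) · d^(−1/2).
T′ = 534 / 2.7^(1/2) = 325 K.

T_eq ≈ 325 K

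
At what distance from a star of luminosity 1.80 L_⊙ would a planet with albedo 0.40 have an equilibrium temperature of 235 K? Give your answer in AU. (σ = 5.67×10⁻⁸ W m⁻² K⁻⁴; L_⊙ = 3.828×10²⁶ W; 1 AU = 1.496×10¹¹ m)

d ≈ 1.46 AU

L = 1.80 × 3.828×10²⁶ = 6.89×10²⁶ W.
From T_eq⁴ = L(1−A)/(16πσd²): d = √[L(1−A)/(16πσT_eq⁴)].
d = √[6.89×10²⁶ × 0.60 / (16π × 5.67×10⁻⁸ × (235)⁴)] = 2.18×10¹¹ m = 1.46 AU.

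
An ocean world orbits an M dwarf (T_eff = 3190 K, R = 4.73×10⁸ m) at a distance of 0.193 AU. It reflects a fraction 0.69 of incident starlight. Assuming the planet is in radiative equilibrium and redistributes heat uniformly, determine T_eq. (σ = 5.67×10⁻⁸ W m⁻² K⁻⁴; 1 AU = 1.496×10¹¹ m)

T_eq ≈ 215 K

d = 0.193 AU = 2.89×10¹⁰ m.
L = 4πR_⋆²σT_⋆⁴ = 4π(4.73×10⁸)² × 5.67×10⁻⁸ × (3190)⁴ = 1.65×10²⁵ W.
S = L/(4πd²) = 1580 W m⁻².
Energy balance: absorbed = emitted ⇒ πR²·S(1−A) = 4πR²·σT_eq⁴, so T_eq⁴ = S(1−A)/(4σ).
T_eq = [1580 × 0.31 / (4 × 5.67×10⁻⁸)]^(1/4) = (2.15×10⁹)^(1/4) = 215 K.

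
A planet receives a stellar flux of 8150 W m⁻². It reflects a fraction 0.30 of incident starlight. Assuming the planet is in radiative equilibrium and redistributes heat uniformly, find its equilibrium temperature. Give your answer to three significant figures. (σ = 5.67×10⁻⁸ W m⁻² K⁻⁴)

T_eq ≈ 398 K

Energy balance: absorbed = emitted ⇒ πR²·S(1−A) = 4πR²·σT_eq⁴, so T_eq⁴ = S(1−A)/(4σ).
T_eq = [8150 × 0.70 / (4 × 5.67×10⁻⁸)]^(1/4) = (2.52×10¹⁰)^(1/4) = 398 K.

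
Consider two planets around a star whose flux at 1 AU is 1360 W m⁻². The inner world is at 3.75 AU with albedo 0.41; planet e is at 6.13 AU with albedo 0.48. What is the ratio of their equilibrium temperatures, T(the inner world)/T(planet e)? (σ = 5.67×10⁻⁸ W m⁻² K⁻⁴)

T₁/T₂ ≈ 1.320

T_eq = [S₀(1−A)/(4σd²)]^(1/4), so T ∝ (1−A)^(1/4) / √d.
T₁ = [1360×0.59/(4×5.67×10⁻⁸×3.75²)]^(1/4) = 125.94 K.
T₂ = [1360×0.52/(4×5.67×10⁻⁸×6.13²)]^(1/4) = 95.44 K.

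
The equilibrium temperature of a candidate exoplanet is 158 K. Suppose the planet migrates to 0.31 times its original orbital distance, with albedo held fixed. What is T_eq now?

T_eq ∝ L^(1/4) · d^(−1/2).
T′ = 158 / 0.31^(1/2) = 284 K.

T_eq ≈ 284 K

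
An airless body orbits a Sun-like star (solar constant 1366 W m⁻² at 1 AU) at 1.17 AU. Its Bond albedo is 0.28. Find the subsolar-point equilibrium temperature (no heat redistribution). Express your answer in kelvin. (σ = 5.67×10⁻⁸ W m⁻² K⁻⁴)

Flux at 1.17 AU: S = 1366/1.17² = 998 W m⁻².
At the subsolar point the surface absorbs S(1−A) and emits σT⁴ per unit area — no factor of 4, since only the local patch is in balance.
T = [998 × 0.72 / 5.67×10⁻⁸]^(1/4) = (1.27×10¹⁰)^(1/4) = 336 K.

T_ss ≈ 336 K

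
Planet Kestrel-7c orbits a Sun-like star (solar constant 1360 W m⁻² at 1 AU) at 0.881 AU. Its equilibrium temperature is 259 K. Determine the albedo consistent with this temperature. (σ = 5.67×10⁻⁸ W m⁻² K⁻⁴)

A ≈ 0.42

Flux at 0.881 AU: S = 1360/0.881² = 1750 W m⁻².
From T_eq⁴ = S(1−A)/(4σ): 1−A = 4σT_eq⁴/S.
1−A = 4 × 5.67×10⁻⁸ × (259)⁴ / 1750 = 0.582.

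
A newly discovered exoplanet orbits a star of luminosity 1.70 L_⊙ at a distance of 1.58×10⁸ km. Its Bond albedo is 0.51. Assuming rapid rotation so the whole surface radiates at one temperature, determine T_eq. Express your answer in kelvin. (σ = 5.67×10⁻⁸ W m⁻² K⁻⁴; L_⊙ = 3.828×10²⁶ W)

T_eq ≈ 259 K

d = 1.58×10⁸ km = 1.58×10¹¹ m.
L = 1.70 × 3.828×10²⁶ = 6.51×10²⁶ W.
Flux: S = L/(4πd²) = 6.51×10²⁶/(4π×(1.58×10¹¹)²) = 2070 W m⁻².
Energy balance: absorbed = emitted ⇒ πR²·S(1−A) = 4πR²·σT_eq⁴, so T_eq⁴ = S(1−A)/(4σ).
T_eq = [2070 × 0.49 / (4 × 5.67×10⁻⁸)]^(1/4) = (4.48×10⁹)^(1/4) = 259 K.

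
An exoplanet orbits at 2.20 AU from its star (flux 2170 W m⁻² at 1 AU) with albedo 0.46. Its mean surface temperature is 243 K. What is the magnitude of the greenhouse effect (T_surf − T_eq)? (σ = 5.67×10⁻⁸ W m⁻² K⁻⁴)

S = 2170/2.20² = 448.3 W m⁻².
T_eq = [S(1−A)/(4σ)]^(1/4) = [448.3×0.54/(4×5.67×10⁻⁸)]^(1/4) = 180.8 K.
ΔT = T_surf − T_eq = 243 − 180.8.

ΔT ≈ 62.2 K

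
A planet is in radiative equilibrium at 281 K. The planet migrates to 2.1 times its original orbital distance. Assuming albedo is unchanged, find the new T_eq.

T_eq ∝ L^(1/4) · d^(−1/2).
T′ = 281 / 2.1^(1/2) = 194 K.

T_eq ≈ 194 K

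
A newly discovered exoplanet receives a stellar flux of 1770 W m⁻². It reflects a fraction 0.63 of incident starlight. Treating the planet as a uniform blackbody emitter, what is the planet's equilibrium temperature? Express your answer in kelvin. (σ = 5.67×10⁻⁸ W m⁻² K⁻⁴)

Energy balance: absorbed = emitted ⇒ πR²·S(1−A) = 4πR²·σT_eq⁴, so T_eq⁴ = S(1−A)/(4σ).
T_eq = [1770 × 0.37 / (4 × 5.67×10⁻⁸)]^(1/4) = (2.89×10⁹)^(1/4) = 232 K.

T_eq ≈ 232 K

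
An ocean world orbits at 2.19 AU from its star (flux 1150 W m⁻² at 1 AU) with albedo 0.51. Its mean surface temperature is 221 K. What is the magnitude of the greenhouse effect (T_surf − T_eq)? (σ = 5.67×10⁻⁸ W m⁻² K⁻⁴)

ΔT ≈ 70.1 K

S = 1150/2.19² = 239.8 W m⁻².
T_eq = [S(1−A)/(4σ)]^(1/4) = [239.8×0.49/(4×5.67×10⁻⁸)]^(1/4) = 150.9 K.
ΔT = T_surf − T_eq = 221 − 150.9.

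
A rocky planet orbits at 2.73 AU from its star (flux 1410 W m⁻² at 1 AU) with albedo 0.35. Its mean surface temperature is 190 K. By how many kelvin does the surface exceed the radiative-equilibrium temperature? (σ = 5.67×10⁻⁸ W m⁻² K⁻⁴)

S = 1410/2.73² = 189.2 W m⁻².
T_eq = [S(1−A)/(4σ)]^(1/4) = [189.2×0.65/(4×5.67×10⁻⁸)]^(1/4) = 152.6 K.
ΔT = T_surf − T_eq = 190 − 152.6.

ΔT ≈ 37.4 K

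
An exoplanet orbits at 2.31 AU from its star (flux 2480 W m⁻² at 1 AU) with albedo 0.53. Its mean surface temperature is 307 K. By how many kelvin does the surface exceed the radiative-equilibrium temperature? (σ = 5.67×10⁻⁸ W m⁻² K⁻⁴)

ΔT ≈ 130.8 K

S = 2480/2.31² = 464.8 W m⁻².
T_eq = [S(1−A)/(4σ)]^(1/4) = [464.8×0.47/(4×5.67×10⁻⁸)]^(1/4) = 176.2 K.
ΔT = T_surf − T_eq = 307 − 176.2.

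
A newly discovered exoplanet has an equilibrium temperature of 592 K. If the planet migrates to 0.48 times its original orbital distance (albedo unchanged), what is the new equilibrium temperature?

T_eq ∝ L^(1/4) · d^(−1/2).
T′ = 592 / 0.48^(1/2) = 854 K.

T_eq ≈ 854 K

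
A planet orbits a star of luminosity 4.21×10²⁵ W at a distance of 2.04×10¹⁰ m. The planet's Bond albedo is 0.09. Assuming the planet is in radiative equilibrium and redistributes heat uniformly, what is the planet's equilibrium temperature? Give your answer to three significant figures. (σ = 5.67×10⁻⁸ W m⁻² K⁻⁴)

Flux: S = L/(4πd²) = 4.21×10²⁵/(4π×(2.04×10¹⁰)²) = 8050 W m⁻².
Energy balance: absorbed = emitted ⇒ πR²·S(1−A) = 4πR²·σT_eq⁴, so T_eq⁴ = S(1−A)/(4σ).
T_eq = [8050 × 0.91 / (4 × 5.67×10⁻⁸)]^(1/4) = (3.23×10¹⁰)^(1/4) = 424 K.

T_eq ≈ 424 K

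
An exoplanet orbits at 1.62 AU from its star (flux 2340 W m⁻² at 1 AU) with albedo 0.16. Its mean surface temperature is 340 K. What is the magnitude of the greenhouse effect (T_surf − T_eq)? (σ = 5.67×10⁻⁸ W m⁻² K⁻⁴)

S = 2340/1.62² = 891.6 W m⁻².
T_eq = [S(1−A)/(4σ)]^(1/4) = [891.6×0.84/(4×5.67×10⁻⁸)]^(1/4) = 239.7 K.
ΔT = T_surf − T_eq = 340 − 239.7.

ΔT ≈ 100.3 K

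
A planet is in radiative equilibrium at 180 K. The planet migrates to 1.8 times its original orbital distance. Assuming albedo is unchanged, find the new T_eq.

T_eq ≈ 134 K

T_eq ∝ L^(1/4) · d^(−1/2).
T′ = 180 / 1.8^(1/2) = 134 K.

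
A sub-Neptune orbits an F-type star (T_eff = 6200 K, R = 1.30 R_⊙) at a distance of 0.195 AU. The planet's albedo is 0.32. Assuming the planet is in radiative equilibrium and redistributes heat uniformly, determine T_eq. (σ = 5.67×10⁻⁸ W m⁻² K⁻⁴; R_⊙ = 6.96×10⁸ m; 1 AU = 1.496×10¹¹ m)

T_eq ≈ 701 K

R_⋆ = 1.30 × 6.96×10⁸ = 9.05×10⁸ m.
d = 0.195 AU = 2.92×10¹⁰ m.
L = 4πR_⋆²σT_⋆⁴ = 4π(9.05×10⁸)² × 5.67×10⁻⁸ × (6200)⁴ = 8.62×10²⁶ W.
S = L/(4πd²) = 8.06×10⁴ W m⁻².
Energy balance: absorbed = emitted ⇒ πR²·S(1−A) = 4πR²·σT_eq⁴, so T_eq⁴ = S(1−A)/(4σ).
T_eq = [8.06×10⁴ × 0.68 / (4 × 5.67×10⁻⁸)]^(1/4) = (2.42×10¹¹)^(1/4) = 701 K.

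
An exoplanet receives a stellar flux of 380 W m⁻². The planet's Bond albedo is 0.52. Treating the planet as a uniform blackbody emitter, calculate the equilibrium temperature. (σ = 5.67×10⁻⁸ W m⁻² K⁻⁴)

T_eq ≈ 168 K

Energy balance: absorbed = emitted ⇒ πR²·S(1−A) = 4πR²·σT_eq⁴, so T_eq⁴ = S(1−A)/(4σ).
T_eq = [380 × 0.48 / (4 × 5.67×10⁻⁸)]^(1/4) = (8.04×10⁸)^(1/4) = 168 K.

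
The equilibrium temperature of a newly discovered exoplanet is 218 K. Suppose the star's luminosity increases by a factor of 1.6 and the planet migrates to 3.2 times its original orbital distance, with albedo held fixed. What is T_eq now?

T_eq ≈ 137 K

T_eq ∝ L^(1/4) · d^(−1/2).
T′ = 218 × 1.6^(1/4) / 3.2^(1/2) = 137 K.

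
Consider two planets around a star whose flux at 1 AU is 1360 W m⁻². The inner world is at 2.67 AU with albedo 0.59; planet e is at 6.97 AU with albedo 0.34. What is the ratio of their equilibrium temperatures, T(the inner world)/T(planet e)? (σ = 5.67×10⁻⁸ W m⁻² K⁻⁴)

T₁/T₂ ≈ 1.434

T_eq = [S₀(1−A)/(4σd²)]^(1/4), so T ∝ (1−A)^(1/4) / √d.
T₁ = [1360×0.41/(4×5.67×10⁻⁸×2.67²)]^(1/4) = 136.27 K.
T₂ = [1360×0.66/(4×5.67×10⁻⁸×6.97²)]^(1/4) = 95.00 K.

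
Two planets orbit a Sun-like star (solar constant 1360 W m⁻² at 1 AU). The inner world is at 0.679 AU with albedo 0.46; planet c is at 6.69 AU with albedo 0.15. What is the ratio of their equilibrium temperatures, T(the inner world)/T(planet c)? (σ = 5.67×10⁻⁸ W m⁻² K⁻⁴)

T₁/T₂ ≈ 2.802

T_eq = [S₀(1−A)/(4σd²)]^(1/4), so T ∝ (1−A)^(1/4) / √d.
T₁ = [1360×0.54/(4×5.67×10⁻⁸×0.679²)]^(1/4) = 289.49 K.
T₂ = [1360×0.85/(4×5.67×10⁻⁸×6.69²)]^(1/4) = 103.30 K.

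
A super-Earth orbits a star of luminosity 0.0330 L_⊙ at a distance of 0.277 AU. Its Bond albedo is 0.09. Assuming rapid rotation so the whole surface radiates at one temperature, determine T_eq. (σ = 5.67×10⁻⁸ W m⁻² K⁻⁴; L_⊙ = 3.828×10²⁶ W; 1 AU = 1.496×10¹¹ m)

d = 0.277 AU = 4.14×10¹⁰ m.
L = 0.0330 × 3.828×10²⁶ = 1.26×10²⁵ W.
Flux: S = L/(4πd²) = 1.26×10²⁵/(4π×(4.14×10¹⁰)²) = 585 W m⁻².
Energy balance: absorbed = emitted ⇒ πR²·S(1−A) = 4πR²·σT_eq⁴, so T_eq⁴ = S(1−A)/(4σ).
T_eq = [585 × 0.91 / (4 × 5.67×10⁻⁸)]^(1/4) = (2.35×10⁹)^(1/4) = 220 K.

T_eq ≈ 220 K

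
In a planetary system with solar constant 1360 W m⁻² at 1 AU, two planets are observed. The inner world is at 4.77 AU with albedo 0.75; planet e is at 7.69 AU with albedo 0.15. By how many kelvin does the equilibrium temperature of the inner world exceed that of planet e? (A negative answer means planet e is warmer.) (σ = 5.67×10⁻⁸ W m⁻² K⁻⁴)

ΔT ≈ -6.3 K

T_eq = [S₀(1−A)/(4σd²)]^(1/4), so T ∝ (1−A)^(1/4) / √d.
T₁ = [1360×0.25/(4×5.67×10⁻⁸×4.77²)]^(1/4) = 90.09 K.
T₂ = [1360×0.85/(4×5.67×10⁻⁸×7.69²)]^(1/4) = 96.35 K.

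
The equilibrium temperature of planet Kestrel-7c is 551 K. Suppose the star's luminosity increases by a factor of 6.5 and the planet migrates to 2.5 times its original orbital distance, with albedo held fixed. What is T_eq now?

T_eq ≈ 556 K

T_eq ∝ L^(1/4) · d^(−1/2).
T′ = 551 × 6.5^(1/4) / 2.5^(1/2) = 556 K.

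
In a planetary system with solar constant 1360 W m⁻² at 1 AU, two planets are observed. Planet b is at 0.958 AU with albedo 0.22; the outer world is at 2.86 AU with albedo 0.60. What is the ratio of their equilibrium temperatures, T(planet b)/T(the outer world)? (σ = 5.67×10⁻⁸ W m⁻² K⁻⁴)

T_eq = [S₀(1−A)/(4σd²)]^(1/4), so T ∝ (1−A)^(1/4) / √d.
T₁ = [1360×0.78/(4×5.67×10⁻⁸×0.958²)]^(1/4) = 267.19 K.
T₂ = [1360×0.40/(4×5.67×10⁻⁸×2.86²)]^(1/4) = 130.86 K.

T₁/T₂ ≈ 2.042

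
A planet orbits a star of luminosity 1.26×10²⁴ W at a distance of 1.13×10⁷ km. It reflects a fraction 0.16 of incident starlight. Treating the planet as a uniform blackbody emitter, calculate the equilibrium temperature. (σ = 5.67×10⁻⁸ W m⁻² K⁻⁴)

T_eq ≈ 232 K

d = 1.13×10⁷ km = 1.13×10¹⁰ m.
Flux: S = L/(4πd²) = 1.26×10²⁴/(4π×(1.13×10¹⁰)²) = 785 W m⁻².
Energy balance: absorbed = emitted ⇒ πR²·S(1−A) = 4πR²·σT_eq⁴, so T_eq⁴ = S(1−A)/(4σ).
T_eq = [785 × 0.84 / (4 × 5.67×10⁻⁸)]^(1/4) = (2.91×10⁹)^(1/4) = 232 K.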